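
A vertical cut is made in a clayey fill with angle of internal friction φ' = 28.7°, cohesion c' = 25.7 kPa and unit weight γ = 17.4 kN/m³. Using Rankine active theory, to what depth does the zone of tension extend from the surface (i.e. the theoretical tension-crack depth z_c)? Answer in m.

K_a = tan²(45° − 28.7°/2) = 0.3511; √K_a = 0.5926.
The active pressure is zero where K_a γ z = 2c√K_a, so z_c = 2c/(γ√K_a) = 2×25.7/(17.4×0.5926) = 4.985 m.

4.99 m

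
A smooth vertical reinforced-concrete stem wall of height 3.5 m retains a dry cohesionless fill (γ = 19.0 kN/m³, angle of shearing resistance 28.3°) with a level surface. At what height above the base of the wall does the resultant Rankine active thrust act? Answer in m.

K_a = 0.3568.
The pressure distribution is triangular, so the resultant acts at H/3 above the base = 3.5/3 = 1.167 m.

1.17 m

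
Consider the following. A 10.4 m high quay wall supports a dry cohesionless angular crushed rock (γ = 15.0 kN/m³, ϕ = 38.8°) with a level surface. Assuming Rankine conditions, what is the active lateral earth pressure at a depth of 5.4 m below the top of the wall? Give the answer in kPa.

18.6 kPa

K_a = (1 − sin φ)/(1 + sin φ) = 0.2296.
σ_h = K_a γ z = 0.2296 × 15.0 × 5.4 = 18.59 kPa.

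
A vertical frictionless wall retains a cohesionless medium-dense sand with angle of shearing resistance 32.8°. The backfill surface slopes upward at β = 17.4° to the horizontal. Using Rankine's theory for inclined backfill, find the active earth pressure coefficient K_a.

0.341

K_a = cos β · (cos β − √(cos²β − cos²φ)) / (cos β + √(cos²β − cos²φ)).
cos β = 0.9542, cos φ = 0.8406, √(cos²β − cos²φ) = 0.4517.
K_a = 0.9542 × (0.9542 − 0.4517)/(0.9542 + 0.4517) = 0.3411.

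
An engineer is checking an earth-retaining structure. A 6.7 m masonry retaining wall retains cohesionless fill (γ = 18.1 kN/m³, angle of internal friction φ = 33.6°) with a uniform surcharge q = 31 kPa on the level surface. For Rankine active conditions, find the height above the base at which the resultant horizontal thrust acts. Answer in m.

2.61 m

K_a = 0.2875.
Triangular part P₁ = ½K_aγH² = 116.8 at H/3 = 2.233 m; rectangular part P₂ = K_a q H = 59.71 at H/2 = 3.350 m.
ȳ = (P₁·2.233 + P₂·3.350)/(P₁+P₂) = 2.611 m.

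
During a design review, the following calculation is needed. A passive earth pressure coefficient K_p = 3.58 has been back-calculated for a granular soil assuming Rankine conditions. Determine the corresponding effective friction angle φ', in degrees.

34.3°

K_p = (1+sin φ)/(1−sin φ) ⇒ sin φ = (K_p − 1)/(K_p + 1) = 0.5633.
φ = arcsin(0.5633) = 34.29°.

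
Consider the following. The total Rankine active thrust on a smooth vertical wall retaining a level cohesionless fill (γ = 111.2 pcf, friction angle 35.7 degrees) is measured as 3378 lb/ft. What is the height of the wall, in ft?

K_a = 0.2630. P_a = ½ K_a γ H² ⇒ H = √(2P_a/(K_a γ)).
H = √(2×3378/(0.2630×111.2)) = 15.20 ft.

15.2 ft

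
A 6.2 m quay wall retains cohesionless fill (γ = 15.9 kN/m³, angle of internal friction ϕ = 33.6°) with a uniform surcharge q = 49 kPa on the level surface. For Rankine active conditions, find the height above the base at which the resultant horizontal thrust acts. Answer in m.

2.58 m

K_a = 0.2875.
Triangular part P₁ = ½K_aγH² = 87.86 at H/3 = 2.067 m; rectangular part P₂ = K_a q H = 87.34 at H/2 = 3.100 m.
ȳ = (P₁·2.067 + P₂·3.100)/(P₁+P₂) = 2.582 m.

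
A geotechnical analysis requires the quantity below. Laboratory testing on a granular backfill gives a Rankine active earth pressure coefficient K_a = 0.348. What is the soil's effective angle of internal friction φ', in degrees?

28.9°

K_a = tan²(45° − φ/2) ⇒ 45° − φ/2 = arctan(√0.348) = 30.54°.
φ = 2(45° − 30.54°) = 28.93°.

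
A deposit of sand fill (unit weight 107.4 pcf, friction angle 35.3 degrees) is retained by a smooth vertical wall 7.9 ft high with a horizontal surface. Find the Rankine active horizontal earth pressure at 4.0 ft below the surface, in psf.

K_a = (1 − sin φ)/(1 + sin φ) = 0.2675.
σ_h = K_a γ z = 0.2675 × 107.4 × 4.0 = 114.9 psf.

115 psf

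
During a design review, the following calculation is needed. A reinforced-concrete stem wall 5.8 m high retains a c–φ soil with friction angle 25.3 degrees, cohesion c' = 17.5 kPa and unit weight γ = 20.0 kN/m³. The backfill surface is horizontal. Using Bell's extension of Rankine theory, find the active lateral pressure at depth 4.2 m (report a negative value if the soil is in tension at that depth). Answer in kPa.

11.5 kPa

K_a = (1 − sin φ)/(1 + sin φ) = 0.4012.
σ_a = K_a γ z − 2c√K_a = 0.4012×20.0×4.2 − 2×17.5×0.6334 = 11.53 kPa.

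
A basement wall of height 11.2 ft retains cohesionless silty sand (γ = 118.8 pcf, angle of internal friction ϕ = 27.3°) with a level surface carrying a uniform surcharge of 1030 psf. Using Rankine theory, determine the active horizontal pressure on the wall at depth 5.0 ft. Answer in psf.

603 psf

K_a = (1 − sin φ)/(1 + sin φ) = 0.3711.
σ_v = γz + q = 118.8 × 5.0 + 1030 = 1624 psf.
σ_h = K_a σ_v = 0.3711 × 1624 = 602.7 psf.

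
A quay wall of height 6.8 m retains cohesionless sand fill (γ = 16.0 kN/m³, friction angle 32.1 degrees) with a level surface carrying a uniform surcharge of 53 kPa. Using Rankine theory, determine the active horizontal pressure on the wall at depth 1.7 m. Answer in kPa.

K_a = (1 − sin φ)/(1 + sin φ) = 0.3060.
σ_v = γz + q = 16.0 × 1.7 + 53 = 80.20 kPa.
σ_h = K_a σ_v = 0.3060 × 80.20 = 24.54 kPa.

24.5 kPa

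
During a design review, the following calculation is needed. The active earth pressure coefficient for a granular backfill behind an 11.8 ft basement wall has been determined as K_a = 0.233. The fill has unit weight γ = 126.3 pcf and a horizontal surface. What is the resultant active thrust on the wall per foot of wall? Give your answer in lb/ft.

2050 lb/ft

P = ½ K_a γ H² = 0.5 × 0.233 × 126.3 × 11.8² = 2049 lb/ft.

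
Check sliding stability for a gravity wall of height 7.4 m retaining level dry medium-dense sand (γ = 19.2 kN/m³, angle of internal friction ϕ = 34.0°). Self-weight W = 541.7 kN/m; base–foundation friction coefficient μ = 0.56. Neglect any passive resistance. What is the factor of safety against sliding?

2.04

K_a = tan²(45° − 34.0°/2) = 0.2827.
P_a = ½K_aγH² = 0.5×0.2827×19.2×7.4² = 148.6 kN/m, acting at H/3 = 2.467 m above the base.
FS_sliding = μW / P_a = 0.56×541.7 / 148.6 = 2.041.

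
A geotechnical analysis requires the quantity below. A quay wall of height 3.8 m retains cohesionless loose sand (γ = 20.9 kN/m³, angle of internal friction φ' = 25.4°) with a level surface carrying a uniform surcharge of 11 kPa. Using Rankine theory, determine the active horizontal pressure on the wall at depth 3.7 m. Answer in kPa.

35.3 kPa

K_a = (1 − sin φ)/(1 + sin φ) = 0.3996.
σ_v = γz + q = 20.9 × 3.7 + 11 = 88.33 kPa.
σ_h = K_a σ_v = 0.3996 × 88.33 = 35.30 kPa.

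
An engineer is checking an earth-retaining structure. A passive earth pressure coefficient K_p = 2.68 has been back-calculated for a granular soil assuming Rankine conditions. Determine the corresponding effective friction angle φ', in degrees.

27.2°

K_p = (1+sin φ)/(1−sin φ) ⇒ sin φ = (K_p − 1)/(K_p + 1) = 0.4565.
φ = arcsin(0.4565) = 27.16°.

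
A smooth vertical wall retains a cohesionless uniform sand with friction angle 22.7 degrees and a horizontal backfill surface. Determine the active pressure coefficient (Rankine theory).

K_a = tan²(45° − φ/2) = tan²(33.65°) = 0.4431.

0.443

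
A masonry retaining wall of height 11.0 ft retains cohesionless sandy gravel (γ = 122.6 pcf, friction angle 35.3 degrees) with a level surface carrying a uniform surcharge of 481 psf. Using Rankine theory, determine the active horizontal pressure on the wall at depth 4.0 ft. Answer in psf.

260 psf

K_a = (1 − sin φ)/(1 + sin φ) = 0.2675.
σ_v = γz + q = 122.6 × 4.0 + 481 = 971.4 psf.
σ_h = K_a σ_v = 0.2675 × 971.4 = 259.9 psf.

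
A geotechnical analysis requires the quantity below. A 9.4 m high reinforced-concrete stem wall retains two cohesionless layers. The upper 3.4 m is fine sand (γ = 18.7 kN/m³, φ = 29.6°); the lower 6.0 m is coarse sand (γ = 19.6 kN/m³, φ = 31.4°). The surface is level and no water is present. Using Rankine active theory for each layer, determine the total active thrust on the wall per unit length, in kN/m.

K_a1 = tan²(45°−29.6°/2) = 0.3387; K_a2 = tan²(45°−31.4°/2) = 0.3149.
Layer 1: σ at base = K_a1 γ₁ h₁ = 21.54 kPa; P₁ = ½×21.54×3.4 = 36.61.
Layer 2: σ_v at top = γ₁h₁ = 63.58; σ_h top = K_a2×63.58 = 20.02; σ_h base = K_a2×(63.58+19.6×6.0) = 57.06.
P₂ = ½(20.02+57.06)×6.0 = 231.2. Total P_a = 36.61+231.2 = 267.8 kN/m.

268 kN/m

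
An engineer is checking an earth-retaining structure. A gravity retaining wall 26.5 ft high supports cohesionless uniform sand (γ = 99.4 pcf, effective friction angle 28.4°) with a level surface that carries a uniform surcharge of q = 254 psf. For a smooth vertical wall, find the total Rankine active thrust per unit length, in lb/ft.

K_a = tan²(45° − φ/2) = 0.3554.
Soil triangle: ½ K_a γ H² = 0.5×0.3554×99.4×26.5² = 12400 lb/ft.
Surcharge rectangle: K_a q H = 0.3554×254×26.5 = 2392 lb/ft.
Total = 12400 + 2392 = 14790 lb/ft.

14800 lb/ft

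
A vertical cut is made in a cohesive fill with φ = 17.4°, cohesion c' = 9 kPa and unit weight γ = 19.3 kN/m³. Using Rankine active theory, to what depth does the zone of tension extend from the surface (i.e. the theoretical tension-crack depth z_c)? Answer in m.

1.27 m

K_a = tan²(45° − 17.4°/2) = 0.5396; √K_a = 0.7346.
The active pressure is zero where K_a γ z = 2c√K_a, so z_c = 2c/(γ√K_a) = 2×9/(19.3×0.7346) = 1.270 m.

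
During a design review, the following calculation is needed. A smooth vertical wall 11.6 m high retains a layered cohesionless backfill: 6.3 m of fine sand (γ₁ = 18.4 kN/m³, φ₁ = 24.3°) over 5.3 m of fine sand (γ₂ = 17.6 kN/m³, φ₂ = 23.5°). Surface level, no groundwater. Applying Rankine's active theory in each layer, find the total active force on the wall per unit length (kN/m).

K_a1 = tan²(45°−24.3°/2) = 0.4169; K_a2 = tan²(45°−23.5°/2) = 0.4298.
Layer 1: σ at base = K_a1 γ₁ h₁ = 48.33 kPa; P₁ = ½×48.33×6.3 = 152.2.
Layer 2: σ_v at top = γ₁h₁ = 115.9; σ_h top = K_a2×115.9 = 49.83; σ_h base = K_a2×(115.9+17.6×5.3) = 89.92.
P₂ = ½(49.83+89.92)×5.3 = 370.3. Total P_a = 152.2+370.3 = 522.6 kN/m.

523 kN/m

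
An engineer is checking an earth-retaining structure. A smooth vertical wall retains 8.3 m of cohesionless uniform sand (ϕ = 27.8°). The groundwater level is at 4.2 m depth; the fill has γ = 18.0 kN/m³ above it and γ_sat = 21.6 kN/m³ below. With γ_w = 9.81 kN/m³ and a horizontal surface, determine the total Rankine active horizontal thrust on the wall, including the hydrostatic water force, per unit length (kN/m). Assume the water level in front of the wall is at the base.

K_a = tan²(45° − φ/2) = 0.3639.
γ' = 21.6 − 9.81 = 11.79 kN/m³. Depth below WT = 4.1 m.
σ'_h at WT = K_a γ d_w = 27.51 kPa; at base = 27.51 + K_a γ' × 4.1 = 45.10 kPa.
P₁ (0–4.2 m) = ½×27.51×4.2 = 57.77. P₂ (4.2–8.3 m) = ½(27.51+45.10)×4.1 = 148.9.
P_w = ½ γ_w h₂² = 0.5×9.81×4.1² = 82.45. Total = 57.77+148.9+82.45 = 289.1 kN/m.

289 kN/m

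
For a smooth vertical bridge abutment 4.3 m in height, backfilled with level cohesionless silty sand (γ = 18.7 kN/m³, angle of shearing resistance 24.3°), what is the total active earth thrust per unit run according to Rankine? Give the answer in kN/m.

K_a = tan²(45° − φ/2) = 0.4169.
P_a = ½ K_a γ H² = 0.5 × 0.4169 × 18.7 × 4.3² = 72.08 kN/m.

72.1 kN/m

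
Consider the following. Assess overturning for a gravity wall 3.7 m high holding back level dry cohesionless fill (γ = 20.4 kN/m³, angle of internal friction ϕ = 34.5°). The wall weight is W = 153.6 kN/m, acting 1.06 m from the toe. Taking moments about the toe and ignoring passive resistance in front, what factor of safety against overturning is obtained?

K_a = tan²(45° − 34.5°/2) = 0.2768.
P_a = ½K_aγH² = 0.5×0.2768×20.4×3.7² = 38.65 kN/m, acting at H/3 = 1.233 m above the base.
Overturning moment M_o = P_a × H/3 = 38.65 × 1.233 = 47.67.
Resisting moment M_r = W × 1.06 = 153.6 × 1.06 = 162.8.
FS_overturning = M_r/M_o = 162.8/47.67 = 3.415.

3.42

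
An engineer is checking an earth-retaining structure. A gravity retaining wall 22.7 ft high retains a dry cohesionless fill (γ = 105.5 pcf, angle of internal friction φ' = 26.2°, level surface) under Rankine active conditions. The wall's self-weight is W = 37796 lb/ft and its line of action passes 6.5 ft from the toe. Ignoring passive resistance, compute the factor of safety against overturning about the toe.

3.08

K_a = tan²(45° − 26.2°/2) = 0.3874.
P_a = ½K_aγH² = 0.5×0.3874×105.5×22.7² = 10530 lb/ft, acting at H/3 = 7.567 ft above the base.
Overturning moment M_o = P_a × H/3 = 10530 × 7.567 = 79690.
Resisting moment M_r = W × 6.5 = 37796 × 6.5 = 245700.
FS_overturning = M_r/M_o = 245700/79690 = 3.083.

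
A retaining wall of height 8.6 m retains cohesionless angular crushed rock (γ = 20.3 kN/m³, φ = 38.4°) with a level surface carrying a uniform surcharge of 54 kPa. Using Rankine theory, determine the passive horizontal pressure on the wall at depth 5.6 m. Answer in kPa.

K_p = (1 + sin φ)/(1 − sin φ) = 4.279.
σ_v = γz + q = 20.3 × 5.6 + 54 = 167.7 kPa.
σ_h = K_p σ_v = 4.279 × 167.7 = 717.5 kPa.

718 kPa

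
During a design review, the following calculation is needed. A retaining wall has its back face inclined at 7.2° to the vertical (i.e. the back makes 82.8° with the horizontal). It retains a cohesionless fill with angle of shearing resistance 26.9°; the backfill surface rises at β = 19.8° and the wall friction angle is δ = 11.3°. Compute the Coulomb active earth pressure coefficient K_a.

0.573

K_a = sin²(α+φ) / [sin²α · sin(α−δ) · (1 + √{sin(φ+δ)sin(φ−β) / (sin(α−δ)sin(α+β))})²].
With α = 82.8°, φ = 26.9°, δ = 11.3°, β = 19.8°: K_a = 0.5729.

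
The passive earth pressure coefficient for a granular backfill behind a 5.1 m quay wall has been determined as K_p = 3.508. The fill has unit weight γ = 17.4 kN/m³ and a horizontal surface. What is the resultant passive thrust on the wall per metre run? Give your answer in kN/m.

794 kN/m

P = ½ K_p γ H² = 0.5 × 3.508 × 17.4 × 5.1² = 793.8 kN/m.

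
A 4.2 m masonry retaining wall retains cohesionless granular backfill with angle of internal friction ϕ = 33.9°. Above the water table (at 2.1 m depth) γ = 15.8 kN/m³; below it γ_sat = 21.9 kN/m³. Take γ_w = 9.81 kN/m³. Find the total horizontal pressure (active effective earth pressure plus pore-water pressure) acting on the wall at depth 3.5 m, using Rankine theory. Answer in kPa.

28.0 kPa

K_a = (1 − sin φ)/(1 + sin φ) = 0.2839.
γ' = 21.9 − 9.81 = 12.09 kN/m³.
Effective vertical stress at 3.5 m: σ'_v = 15.8×2.1 + 12.09×1.40 = 50.11 kPa.
σ'_h = K_a σ'_v = 0.2839 × 50.11 = 14.23 kPa; u = γ_w × 1.40 = 13.73 kPa.
Total σ_h = 14.23 + 13.73 = 27.96 kPa.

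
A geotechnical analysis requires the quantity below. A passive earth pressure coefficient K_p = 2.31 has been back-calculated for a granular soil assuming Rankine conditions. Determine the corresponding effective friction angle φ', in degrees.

23.3°

K_p = (1+sin φ)/(1−sin φ) ⇒ sin φ = (K_p − 1)/(K_p + 1) = 0.3958.
φ = arcsin(0.3958) = 23.31°.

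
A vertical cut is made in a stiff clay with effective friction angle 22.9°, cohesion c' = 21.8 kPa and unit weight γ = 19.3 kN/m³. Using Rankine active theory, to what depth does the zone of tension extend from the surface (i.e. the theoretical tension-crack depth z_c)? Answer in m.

3.41 m

K_a = tan²(45° − 22.9°/2) = 0.4398; √K_a = 0.6631.
The active pressure is zero where K_a γ z = 2c√K_a, so z_c = 2c/(γ√K_a) = 2×21.8/(19.3×0.6631) = 3.407 m.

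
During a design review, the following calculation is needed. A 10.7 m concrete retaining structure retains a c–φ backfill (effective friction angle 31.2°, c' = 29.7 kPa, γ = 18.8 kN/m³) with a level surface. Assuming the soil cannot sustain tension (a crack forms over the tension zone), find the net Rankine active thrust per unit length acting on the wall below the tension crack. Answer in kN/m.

K_a = 0.3175; √K_a = 0.5635.
Tension-crack depth z_c = 2c/(γ√K_a) = 2×29.7/(18.8×0.5635) = 5.607 m.
σ_a at base = K_a γ H − 2c√K_a = 0.3175×18.8×10.7 − 2×29.7×0.5635 = 30.40 kPa.
P_a = ½ × 30.40 × (H − z_c) = 0.5×30.40×5.093 = 77.40 kN/m.

77.4 kN/m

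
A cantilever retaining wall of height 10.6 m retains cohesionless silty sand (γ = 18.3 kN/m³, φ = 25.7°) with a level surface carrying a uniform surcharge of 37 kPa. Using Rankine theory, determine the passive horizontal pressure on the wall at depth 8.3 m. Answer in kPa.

K_p = (1 + sin φ)/(1 − sin φ) = 2.531.
σ_v = γz + q = 18.3 × 8.3 + 37 = 188.9 kPa.
σ_h = K_p σ_v = 2.531 × 188.9 = 478.2 kPa.

478 kPa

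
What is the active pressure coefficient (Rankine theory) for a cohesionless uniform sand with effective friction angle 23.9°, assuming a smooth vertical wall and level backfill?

K_a = tan²(45° − φ/2) = tan²(33.05°) = 0.4233.

0.423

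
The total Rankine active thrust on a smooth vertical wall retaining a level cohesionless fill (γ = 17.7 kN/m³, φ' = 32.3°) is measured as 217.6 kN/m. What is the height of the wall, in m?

9.00 m

K_a = 0.3035. P_a = ½ K_a γ H² ⇒ H = √(2P_a/(K_a γ)).
H = √(2×217.6/(0.3035×17.7)) = 9.001 m.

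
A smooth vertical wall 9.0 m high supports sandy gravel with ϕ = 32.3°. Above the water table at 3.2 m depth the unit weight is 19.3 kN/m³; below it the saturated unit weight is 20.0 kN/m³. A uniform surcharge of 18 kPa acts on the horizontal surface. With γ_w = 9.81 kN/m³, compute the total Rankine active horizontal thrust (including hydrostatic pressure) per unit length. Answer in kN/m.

405 kN/m

K_a = tan²(45° − φ/2) = 0.3035.
γ' = 20.0 − 9.81 = 10.19 kN/m³. h₂ = H − d_w = 5.8 m.
σ'_h: at surface K_a·q = 5.463; at WT K_a(q+γd_w) = 24.21; at base K_a(q+γd_w+γ'h₂) = 42.14 kPa.
P₁ = ½(5.463+24.21)×3.2 = 47.47; P₂ = ½(24.21+42.14)×5.8 = 192.4; P_w = ½γ_w h₂² = 165.0.
Total = 47.47+192.4+165.0 = 404.9 kN/m.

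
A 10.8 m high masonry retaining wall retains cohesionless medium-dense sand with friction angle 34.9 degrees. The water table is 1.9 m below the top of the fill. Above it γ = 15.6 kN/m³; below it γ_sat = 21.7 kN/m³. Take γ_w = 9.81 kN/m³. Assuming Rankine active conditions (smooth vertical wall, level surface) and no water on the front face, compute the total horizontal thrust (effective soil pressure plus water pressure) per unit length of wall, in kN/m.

596 kN/m

K_a = tan²(45° − φ/2) = 0.2721.
γ' = 21.7 − 9.81 = 11.89 kN/m³. Depth below WT = 8.9 m.
σ'_h at WT = K_a γ d_w = 8.066 kPa; at base = 8.066 + K_a γ' × 8.9 = 36.87 kPa.
P₁ (0–1.9 m) = ½×8.066×1.9 = 7.663. P₂ (1.9–10.8 m) = ½(8.066+36.87)×8.9 = 199.9.
P_w = ½ γ_w h₂² = 0.5×9.81×8.9² = 388.5. Total = 7.663+199.9+388.5 = 596.1 kN/m.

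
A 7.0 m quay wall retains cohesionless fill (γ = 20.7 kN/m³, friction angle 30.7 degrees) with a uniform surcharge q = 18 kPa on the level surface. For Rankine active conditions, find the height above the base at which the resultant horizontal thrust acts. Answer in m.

2.57 m

K_a = 0.3240.
Triangular part P₁ = ½K_aγH² = 164.3 at H/3 = 2.333 m; rectangular part P₂ = K_a q H = 40.83 at H/2 = 3.500 m.
ȳ = (P₁·2.333 + P₂·3.500)/(P₁+P₂) = 2.566 m.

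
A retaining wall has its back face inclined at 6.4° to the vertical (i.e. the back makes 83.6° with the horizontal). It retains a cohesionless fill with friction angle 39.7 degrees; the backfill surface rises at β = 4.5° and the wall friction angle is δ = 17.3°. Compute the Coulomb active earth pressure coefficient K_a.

0.259

K_a = sin²(α+φ) / [sin²α · sin(α−δ) · (1 + √{sin(φ+δ)sin(φ−β) / (sin(α−δ)sin(α+β))})²].
With α = 83.6°, φ = 39.7°, δ = 17.3°, β = 4.5°: K_a = 0.2591.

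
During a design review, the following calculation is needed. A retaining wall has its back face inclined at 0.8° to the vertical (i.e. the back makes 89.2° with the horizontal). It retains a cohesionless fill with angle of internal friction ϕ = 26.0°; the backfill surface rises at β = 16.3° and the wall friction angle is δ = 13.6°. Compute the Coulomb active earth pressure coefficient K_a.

0.471

K_a = sin²(α+φ) / [sin²α · sin(α−δ) · (1 + √{sin(φ+δ)sin(φ−β) / (sin(α−δ)sin(α+β))})²].
With α = 89.2°, φ = 26.0°, δ = 13.6°, β = 16.3°: K_a = 0.4714.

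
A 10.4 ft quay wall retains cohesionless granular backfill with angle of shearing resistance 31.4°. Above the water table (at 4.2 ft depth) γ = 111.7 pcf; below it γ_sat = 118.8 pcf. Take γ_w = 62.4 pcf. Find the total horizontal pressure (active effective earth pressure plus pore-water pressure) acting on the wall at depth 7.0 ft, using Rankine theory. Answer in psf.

K_a = (1 − sin φ)/(1 + sin φ) = 0.3149.
γ' = 118.8 − 62.4 = 56.40 pcf.
Effective vertical stress at 7.0 ft: σ'_v = 111.7×4.2 + 56.40×2.80 = 627.1 psf.
σ'_h = K_a σ'_v = 0.3149 × 627.1 = 197.5 psf; u = γ_w × 2.80 = 174.7 psf.
Total σ_h = 197.5 + 174.7 = 372.2 psf.

372 psf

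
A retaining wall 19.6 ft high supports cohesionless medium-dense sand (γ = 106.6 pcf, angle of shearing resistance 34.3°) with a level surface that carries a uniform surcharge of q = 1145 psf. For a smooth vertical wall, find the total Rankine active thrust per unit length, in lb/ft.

12000 lb/ft

K_a = tan²(45° − φ/2) = 0.2792.
Soil triangle: ½ K_a γ H² = 0.5×0.2792×106.6×19.6² = 5716 lb/ft.
Surcharge rectangle: K_a q H = 0.2792×1145×19.6 = 6265 lb/ft.
Total = 5716 + 6265 = 11980 lb/ft.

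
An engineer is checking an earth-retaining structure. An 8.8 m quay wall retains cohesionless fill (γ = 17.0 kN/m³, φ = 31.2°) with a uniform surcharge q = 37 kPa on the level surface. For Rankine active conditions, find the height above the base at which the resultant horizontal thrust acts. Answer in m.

K_a = 0.3175.
Triangular part P₁ = ½K_aγH² = 209.0 at H/3 = 2.933 m; rectangular part P₂ = K_a q H = 103.4 at H/2 = 4.400 m.
ȳ = (P₁·2.933 + P₂·4.400)/(P₁+P₂) = 3.419 m.

3.42 m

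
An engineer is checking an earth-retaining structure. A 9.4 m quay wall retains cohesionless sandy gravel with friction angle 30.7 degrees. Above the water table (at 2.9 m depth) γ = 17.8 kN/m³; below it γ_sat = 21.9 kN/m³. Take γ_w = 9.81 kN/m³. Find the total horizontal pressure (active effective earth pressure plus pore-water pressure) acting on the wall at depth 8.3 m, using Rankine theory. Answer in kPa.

K_a = (1 − sin φ)/(1 + sin φ) = 0.3240.
γ' = 21.9 − 9.81 = 12.09 kN/m³.
Effective vertical stress at 8.3 m: σ'_v = 17.8×2.9 + 12.09×5.40 = 116.9 kPa.
σ'_h = K_a σ'_v = 0.3240 × 116.9 = 37.88 kPa; u = γ_w × 5.40 = 52.97 kPa.
Total σ_h = 37.88 + 52.97 = 90.85 kPa.

90.9 kPa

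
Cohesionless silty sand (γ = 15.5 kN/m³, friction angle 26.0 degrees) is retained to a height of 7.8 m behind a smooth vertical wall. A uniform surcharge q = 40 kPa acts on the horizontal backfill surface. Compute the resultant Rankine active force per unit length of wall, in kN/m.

K_a = tan²(45° − φ/2) = 0.3905.
Soil triangle: ½ K_a γ H² = 0.5×0.3905×15.5×7.8² = 184.1 kN/m.
Surcharge rectangle: K_a q H = 0.3905×40×7.8 = 121.8 kN/m.
Total = 184.1 + 121.8 = 305.9 kN/m.

306 kN/m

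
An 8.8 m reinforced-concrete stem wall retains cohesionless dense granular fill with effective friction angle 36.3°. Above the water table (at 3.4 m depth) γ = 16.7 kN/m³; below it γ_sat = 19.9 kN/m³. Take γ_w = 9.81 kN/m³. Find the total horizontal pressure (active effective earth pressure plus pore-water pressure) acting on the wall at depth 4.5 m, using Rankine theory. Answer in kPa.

K_a = (1 − sin φ)/(1 + sin φ) = 0.2563.
γ' = 19.9 − 9.81 = 10.09 kN/m³.
Effective vertical stress at 4.5 m: σ'_v = 16.7×3.4 + 10.09×1.10 = 67.88 kPa.
σ'_h = K_a σ'_v = 0.2563 × 67.88 = 17.40 kPa; u = γ_w × 1.10 = 10.79 kPa.
Total σ_h = 17.40 + 10.79 = 28.19 kPa.

28.2 kPa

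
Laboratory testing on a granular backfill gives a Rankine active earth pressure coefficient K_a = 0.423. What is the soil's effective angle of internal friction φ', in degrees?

K_a = tan²(45° − φ/2) ⇒ 45° − φ/2 = arctan(√0.423) = 33.04°.
φ = 2(45° − 33.04°) = 23.92°.

23.9°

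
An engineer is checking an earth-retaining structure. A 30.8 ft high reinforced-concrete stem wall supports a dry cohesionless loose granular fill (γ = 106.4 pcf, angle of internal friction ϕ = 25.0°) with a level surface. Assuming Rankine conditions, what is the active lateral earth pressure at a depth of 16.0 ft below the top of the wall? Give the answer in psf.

K_a = (1 − sin φ)/(1 + sin φ) = 0.4059.
σ_h = K_a γ z = 0.4059 × 106.4 × 16.0 = 690.9 psf.

691 psf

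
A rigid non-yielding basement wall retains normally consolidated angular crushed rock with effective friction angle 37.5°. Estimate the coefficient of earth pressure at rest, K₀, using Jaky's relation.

K₀ = 1 − sin φ' = 1 − sin 37.5° = 0.3912.

0.391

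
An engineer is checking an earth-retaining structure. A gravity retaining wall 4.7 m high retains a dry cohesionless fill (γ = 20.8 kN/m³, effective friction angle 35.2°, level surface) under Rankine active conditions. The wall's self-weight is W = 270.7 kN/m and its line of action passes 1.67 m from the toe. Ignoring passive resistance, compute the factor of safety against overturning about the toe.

K_a = tan²(45° − 35.2°/2) = 0.2687.
P_a = ½K_aγH² = 0.5×0.2687×20.8×4.7² = 61.73 kN/m, acting at H/3 = 1.567 m above the base.
Overturning moment M_o = P_a × H/3 = 61.73 × 1.567 = 96.71.
Resisting moment M_r = W × 1.67 = 270.7 × 1.67 = 452.1.
FS_overturning = M_r/M_o = 452.1/96.71 = 4.675.

4.67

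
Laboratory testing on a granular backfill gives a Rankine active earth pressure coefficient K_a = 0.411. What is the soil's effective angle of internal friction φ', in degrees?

K_a = tan²(45° − φ/2) ⇒ 45° − φ/2 = arctan(√0.411) = 32.66°.
φ = 2(45° − 32.66°) = 24.67°.

24.7°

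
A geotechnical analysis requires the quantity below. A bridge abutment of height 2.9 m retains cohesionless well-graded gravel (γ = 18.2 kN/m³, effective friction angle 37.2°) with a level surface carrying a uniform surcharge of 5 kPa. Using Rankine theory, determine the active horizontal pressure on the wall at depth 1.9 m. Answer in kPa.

9.75 kPa

K_a = (1 − sin φ)/(1 + sin φ) = 0.2464.
σ_v = γz + q = 18.2 × 1.9 + 5 = 39.58 kPa.
σ_h = K_a σ_v = 0.2464 × 39.58 = 9.753 kPa.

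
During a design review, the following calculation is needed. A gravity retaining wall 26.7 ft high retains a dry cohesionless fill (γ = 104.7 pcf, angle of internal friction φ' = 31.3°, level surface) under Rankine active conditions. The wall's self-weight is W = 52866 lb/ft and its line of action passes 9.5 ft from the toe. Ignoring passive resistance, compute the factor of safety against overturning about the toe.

K_a = tan²(45° − 31.3°/2) = 0.3162.
P_a = ½K_aγH² = 0.5×0.3162×104.7×26.7² = 11800 lb/ft, acting at H/3 = 8.900 ft above the base.
Overturning moment M_o = P_a × H/3 = 11800 × 8.900 = 105000.
Resisting moment M_r = W × 9.5 = 52866 × 9.5 = 502200.
FS_overturning = M_r/M_o = 502200/105000 = 4.782.

4.78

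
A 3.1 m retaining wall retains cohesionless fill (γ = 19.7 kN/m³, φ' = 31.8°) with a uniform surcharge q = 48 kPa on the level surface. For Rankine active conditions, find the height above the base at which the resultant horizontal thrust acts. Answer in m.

K_a = 0.3098.
Triangular part P₁ = ½K_aγH² = 29.32 at H/3 = 1.033 m; rectangular part P₂ = K_a q H = 46.10 at H/2 = 1.550 m.
ȳ = (P₁·1.033 + P₂·1.550)/(P₁+P₂) = 1.349 m.

1.35 m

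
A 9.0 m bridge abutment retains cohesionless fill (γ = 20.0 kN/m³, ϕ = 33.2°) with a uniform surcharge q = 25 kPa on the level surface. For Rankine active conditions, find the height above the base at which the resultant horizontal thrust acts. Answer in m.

K_a = 0.2924.
Triangular part P₁ = ½K_aγH² = 236.8 at H/3 = 3.000 m; rectangular part P₂ = K_a q H = 65.78 at H/2 = 4.500 m.
ȳ = (P₁·3.000 + P₂·4.500)/(P₁+P₂) = 3.326 m.

3.33 m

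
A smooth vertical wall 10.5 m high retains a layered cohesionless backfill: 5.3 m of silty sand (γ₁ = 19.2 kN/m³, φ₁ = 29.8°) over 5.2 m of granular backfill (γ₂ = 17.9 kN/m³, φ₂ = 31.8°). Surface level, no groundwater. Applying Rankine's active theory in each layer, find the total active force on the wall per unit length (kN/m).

K_a1 = tan²(45°−29.8°/2) = 0.3360; K_a2 = tan²(45°−31.8°/2) = 0.3098.
Layer 1: σ at base = K_a1 γ₁ h₁ = 34.19 kPa; P₁ = ½×34.19×5.3 = 90.61.
Layer 2: σ_v at top = γ₁h₁ = 101.8; σ_h top = K_a2×101.8 = 31.52; σ_h base = K_a2×(101.8+17.9×5.2) = 60.36.
P₂ = ½(31.52+60.36)×5.2 = 238.9. Total P_a = 90.61+238.9 = 329.5 kN/m.

330 kN/m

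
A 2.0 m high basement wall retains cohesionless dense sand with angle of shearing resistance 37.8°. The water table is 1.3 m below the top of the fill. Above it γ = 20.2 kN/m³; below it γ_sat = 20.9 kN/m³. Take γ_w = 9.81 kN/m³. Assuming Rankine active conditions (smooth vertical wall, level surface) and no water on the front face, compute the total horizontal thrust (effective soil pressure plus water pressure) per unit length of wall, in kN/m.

K_a = tan²(45° − φ/2) = 0.2400.
γ' = 20.9 − 9.81 = 11.09 kN/m³. Depth below WT = 0.7 m.
σ'_h at WT = K_a γ d_w = 6.302 kPa; at base = 6.302 + K_a γ' × 0.7 = 8.165 kPa.
P₁ (0–1.3 m) = ½×6.302×1.3 = 4.097. P₂ (1.3–2.0 m) = ½(6.302+8.165)×0.7 = 5.064.
P_w = ½ γ_w h₂² = 0.5×9.81×0.7² = 2.403. Total = 4.097+5.064+2.403 = 11.56 kN/m.

11.6 kN/m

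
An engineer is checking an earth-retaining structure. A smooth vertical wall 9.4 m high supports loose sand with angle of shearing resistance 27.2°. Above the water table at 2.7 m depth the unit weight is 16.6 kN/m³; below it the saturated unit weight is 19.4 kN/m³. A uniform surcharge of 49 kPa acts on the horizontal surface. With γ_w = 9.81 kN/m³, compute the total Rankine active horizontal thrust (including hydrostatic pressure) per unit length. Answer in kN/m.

606 kN/m

K_a = tan²(45° − φ/2) = 0.3726.
γ' = 19.4 − 9.81 = 9.590 kN/m³. h₂ = H − d_w = 6.7 m.
σ'_h: at surface K_a·q = 18.26; at WT K_a(q+γd_w) = 34.96; at base K_a(q+γd_w+γ'h₂) = 58.90 kPa.
P₁ = ½(18.26+34.96)×2.7 = 71.84; P₂ = ½(34.96+58.90)×6.7 = 314.4; P_w = ½γ_w h₂² = 220.2.
Total = 71.84+314.4+220.2 = 606.4 kN/m.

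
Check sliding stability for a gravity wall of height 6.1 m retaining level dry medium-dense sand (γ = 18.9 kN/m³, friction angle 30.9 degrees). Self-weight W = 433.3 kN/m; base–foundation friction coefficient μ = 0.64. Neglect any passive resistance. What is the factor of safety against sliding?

2.45

K_a = tan²(45° − 30.9°/2) = 0.3214.
P_a = ½K_aγH² = 0.5×0.3214×18.9×6.1² = 113.0 kN/m, acting at H/3 = 2.033 m above the base.
FS_sliding = μW / P_a = 0.64×433.3 / 113.0 = 2.454.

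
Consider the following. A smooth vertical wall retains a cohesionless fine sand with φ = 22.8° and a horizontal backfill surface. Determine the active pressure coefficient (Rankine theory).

K_a = (1 − sin φ)/(1 + sin φ) = (1 − sin 22.8°)/(1 + sin 22.8°) = 0.4414.

0.441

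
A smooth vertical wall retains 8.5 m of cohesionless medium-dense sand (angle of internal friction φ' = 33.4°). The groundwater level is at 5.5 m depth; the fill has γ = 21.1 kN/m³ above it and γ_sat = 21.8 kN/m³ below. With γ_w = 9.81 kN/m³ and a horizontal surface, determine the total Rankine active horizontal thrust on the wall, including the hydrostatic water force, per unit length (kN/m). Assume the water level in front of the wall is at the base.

K_a = tan²(45° − φ/2) = 0.2899.
γ' = 21.8 − 9.81 = 11.99 kN/m³. Depth below WT = 3.0 m.
σ'_h at WT = K_a γ d_w = 33.65 kPa; at base = 33.65 + K_a γ' × 3.0 = 44.07 kPa.
P₁ (0–5.5 m) = ½×33.65×5.5 = 92.53. P₂ (5.5–8.5 m) = ½(33.65+44.07)×3.0 = 116.6.
P_w = ½ γ_w h₂² = 0.5×9.81×3.0² = 44.14. Total = 92.53+116.6+44.14 = 253.2 kN/m.

253 kN/m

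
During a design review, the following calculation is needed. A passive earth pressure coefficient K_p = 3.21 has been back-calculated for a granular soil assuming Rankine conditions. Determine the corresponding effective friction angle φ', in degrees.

K_p = (1+sin φ)/(1−sin φ) ⇒ sin φ = (K_p − 1)/(K_p + 1) = 0.5249.
φ = arcsin(0.5249) = 31.66°.

31.7°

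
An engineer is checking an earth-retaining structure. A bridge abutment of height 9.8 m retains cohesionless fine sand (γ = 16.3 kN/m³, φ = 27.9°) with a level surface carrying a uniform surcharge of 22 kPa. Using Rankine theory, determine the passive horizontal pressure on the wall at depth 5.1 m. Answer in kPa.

290 kPa

K_p = (1 + sin φ)/(1 − sin φ) = 2.759.
σ_v = γz + q = 16.3 × 5.1 + 22 = 105.1 kPa.
σ_h = K_p σ_v = 2.759 × 105.1 = 290.0 kPa.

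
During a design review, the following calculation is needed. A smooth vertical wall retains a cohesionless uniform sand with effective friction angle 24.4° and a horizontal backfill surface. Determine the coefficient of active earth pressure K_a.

K_a = (1 − sin φ)/(1 + sin φ) = (1 − sin 24.4°)/(1 + sin 24.4°) = 0.4153.

0.415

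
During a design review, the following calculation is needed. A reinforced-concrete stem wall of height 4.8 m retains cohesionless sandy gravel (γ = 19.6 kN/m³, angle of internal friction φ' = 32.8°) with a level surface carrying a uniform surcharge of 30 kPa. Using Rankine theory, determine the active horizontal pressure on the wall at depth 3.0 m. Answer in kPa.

26.4 kPa

K_a = (1 − sin φ)/(1 + sin φ) = 0.2973.
σ_v = γz + q = 19.6 × 3.0 + 30 = 88.80 kPa.
σ_h = K_a σ_v = 0.2973 × 88.80 = 26.40 kPa.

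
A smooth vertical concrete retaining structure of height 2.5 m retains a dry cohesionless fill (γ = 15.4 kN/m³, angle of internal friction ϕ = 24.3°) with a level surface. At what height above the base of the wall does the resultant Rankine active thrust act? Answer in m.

0.833 m

K_a = 0.4169.
The pressure distribution is triangular, so the resultant acts at H/3 above the base = 2.5/3 = 0.8333 m.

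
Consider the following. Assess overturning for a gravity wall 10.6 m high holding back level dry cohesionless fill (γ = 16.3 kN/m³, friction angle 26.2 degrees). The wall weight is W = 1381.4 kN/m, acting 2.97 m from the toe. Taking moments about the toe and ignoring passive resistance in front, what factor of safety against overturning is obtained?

3.27

K_a = tan²(45° − 26.2°/2) = 0.3874.
P_a = ½K_aγH² = 0.5×0.3874×16.3×10.6² = 354.8 kN/m, acting at H/3 = 3.533 m above the base.
Overturning moment M_o = P_a × H/3 = 354.8 × 3.533 = 1254.
Resisting moment M_r = W × 2.97 = 1381.4 × 2.97 = 4103.
FS_overturning = M_r/M_o = 4103/1254 = 3.273.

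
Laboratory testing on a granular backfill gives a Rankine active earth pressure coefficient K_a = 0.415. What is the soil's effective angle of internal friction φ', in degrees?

K_a = tan²(45° − φ/2) ⇒ 45° − φ/2 = arctan(√0.415) = 32.79°.
φ = 2(45° − 32.79°) = 24.42°.

24.4°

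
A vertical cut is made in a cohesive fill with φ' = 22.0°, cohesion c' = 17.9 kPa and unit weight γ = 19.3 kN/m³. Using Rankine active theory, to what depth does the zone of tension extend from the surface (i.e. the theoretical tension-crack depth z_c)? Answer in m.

2.75 m

K_a = tan²(45° − 22.0°/2) = 0.4550; √K_a = 0.6745.
The active pressure is zero where K_a γ z = 2c√K_a, so z_c = 2c/(γ√K_a) = 2×17.9/(19.3×0.6745) = 2.750 m.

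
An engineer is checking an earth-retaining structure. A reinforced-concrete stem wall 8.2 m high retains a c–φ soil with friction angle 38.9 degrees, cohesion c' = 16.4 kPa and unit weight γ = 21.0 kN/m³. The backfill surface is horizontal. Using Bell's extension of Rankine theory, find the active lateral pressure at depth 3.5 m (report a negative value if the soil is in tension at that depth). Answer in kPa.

1.12 kPa

K_a = (1 − sin φ)/(1 + sin φ) = 0.2285.
σ_a = K_a γ z − 2c√K_a = 0.2285×21.0×3.5 − 2×16.4×0.4780 = 1.117 kPa.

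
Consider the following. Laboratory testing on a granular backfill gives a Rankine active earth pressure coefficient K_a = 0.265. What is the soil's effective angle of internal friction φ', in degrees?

K_a = tan²(45° − φ/2) ⇒ 45° − φ/2 = arctan(√0.265) = 27.24°.
φ = 2(45° − 27.24°) = 35.52°.

35.5°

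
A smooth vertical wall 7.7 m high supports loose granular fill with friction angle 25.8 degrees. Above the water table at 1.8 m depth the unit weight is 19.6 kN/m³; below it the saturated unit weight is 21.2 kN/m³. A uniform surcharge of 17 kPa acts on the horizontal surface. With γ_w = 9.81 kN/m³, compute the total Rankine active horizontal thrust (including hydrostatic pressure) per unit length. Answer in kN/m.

395 kN/m

K_a = tan²(45° − φ/2) = 0.3935.
γ' = 21.2 − 9.81 = 11.39 kN/m³. h₂ = H − d_w = 5.9 m.
σ'_h: at surface K_a·q = 6.690; at WT K_a(q+γd_w) = 20.57; at base K_a(q+γd_w+γ'h₂) = 47.02 kPa.
P₁ = ½(6.690+20.57)×1.8 = 24.54; P₂ = ½(20.57+47.02)×5.9 = 199.4; P_w = ½γ_w h₂² = 170.7.
Total = 24.54+199.4+170.7 = 394.7 kN/m.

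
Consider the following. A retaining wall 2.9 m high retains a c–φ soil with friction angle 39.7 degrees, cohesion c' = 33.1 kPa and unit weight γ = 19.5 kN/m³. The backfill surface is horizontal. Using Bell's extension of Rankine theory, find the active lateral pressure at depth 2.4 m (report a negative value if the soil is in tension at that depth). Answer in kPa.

K_a = (1 − sin φ)/(1 + sin φ) = 0.2204.
σ_a = K_a γ z − 2c√K_a = 0.2204×19.5×2.4 − 2×33.1×0.4695 = -20.76 kPa.

-20.8 kPa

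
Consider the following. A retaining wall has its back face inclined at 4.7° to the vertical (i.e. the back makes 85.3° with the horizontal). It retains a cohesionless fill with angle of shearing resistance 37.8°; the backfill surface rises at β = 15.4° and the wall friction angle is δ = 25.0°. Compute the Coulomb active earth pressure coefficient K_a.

K_a = sin²(α+φ) / [sin²α · sin(α−δ) · (1 + √{sin(φ+δ)sin(φ−β) / (sin(α−δ)sin(α+β))})²].
With α = 85.3°, φ = 37.8°, δ = 25.0°, β = 15.4°: K_a = 0.3061.

0.306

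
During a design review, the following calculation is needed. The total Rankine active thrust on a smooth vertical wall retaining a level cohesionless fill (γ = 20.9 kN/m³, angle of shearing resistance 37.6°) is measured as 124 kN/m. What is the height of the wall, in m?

K_a = 0.2421. P_a = ½ K_a γ H² ⇒ H = √(2P_a/(K_a γ)).
H = √(2×124/(0.2421×20.9)) = 7.001 m.

7.00 m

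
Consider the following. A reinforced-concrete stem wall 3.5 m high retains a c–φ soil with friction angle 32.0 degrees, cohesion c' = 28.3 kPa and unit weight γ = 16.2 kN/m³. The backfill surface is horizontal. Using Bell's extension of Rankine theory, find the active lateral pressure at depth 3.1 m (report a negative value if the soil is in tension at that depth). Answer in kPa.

-15.9 kPa

K_a = (1 − sin φ)/(1 + sin φ) = 0.3073.
σ_a = K_a γ z − 2c√K_a = 0.3073×16.2×3.1 − 2×28.3×0.5543 = -15.94 kPa.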